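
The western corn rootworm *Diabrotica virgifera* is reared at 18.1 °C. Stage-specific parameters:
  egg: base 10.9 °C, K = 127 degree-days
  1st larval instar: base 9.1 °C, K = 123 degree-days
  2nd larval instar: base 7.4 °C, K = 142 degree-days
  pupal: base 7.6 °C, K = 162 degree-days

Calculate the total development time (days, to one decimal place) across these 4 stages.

60.0 days

egg: 127 / (18.1 − 10.9) = 127 / 7.2 = 17.639 d.
1st larval instar: 123 / (18.1 − 9.1) = 123 / 9.0 = 13.667 d.
2nd larval instar: 142 / (18.1 − 7.4) = 142 / 10.7 = 13.271 d.
pupal: 162 / (18.1 − 7.6) = 162 / 10.5 = 15.429 d.
Sum = 60.005 ≈ 60.0 days.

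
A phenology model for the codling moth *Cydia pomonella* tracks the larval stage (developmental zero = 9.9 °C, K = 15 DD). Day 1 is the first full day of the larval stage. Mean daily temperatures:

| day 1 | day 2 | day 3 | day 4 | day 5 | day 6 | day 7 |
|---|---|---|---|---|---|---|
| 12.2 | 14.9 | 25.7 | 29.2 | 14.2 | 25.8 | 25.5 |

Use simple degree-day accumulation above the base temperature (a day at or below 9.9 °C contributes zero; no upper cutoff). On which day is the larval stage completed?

day 3

Daily DD above 9.9 °C: 2.3, 5.0, 15.8, 19.3, 4.3, 15.9, 15.6.
Cumulative: 2.3, 7.3, 23.1, 42.4, 46.7, 62.6, 78.2.
The total first reaches 15 DD on day 3.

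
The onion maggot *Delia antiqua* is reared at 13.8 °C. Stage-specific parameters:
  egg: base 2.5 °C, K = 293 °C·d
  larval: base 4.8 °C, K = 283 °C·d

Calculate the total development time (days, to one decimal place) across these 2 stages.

egg: 293 / (13.8 − 2.5) = 293 / 11.3 = 25.929 d.
larval: 283 / (13.8 − 4.8) = 283 / 9.0 = 31.444 d.
Sum = 57.374 ≈ 57.4 days.

57.4 days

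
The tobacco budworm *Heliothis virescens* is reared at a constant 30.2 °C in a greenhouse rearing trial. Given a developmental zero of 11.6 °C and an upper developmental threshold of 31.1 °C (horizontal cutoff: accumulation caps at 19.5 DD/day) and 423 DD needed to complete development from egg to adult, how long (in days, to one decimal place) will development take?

22.7 days

Daily accumulation = 30.2 − 11.6 = 18.6 DD/day.
Duration = 423 / 18.6 = 22.742 ≈ 22.7 days.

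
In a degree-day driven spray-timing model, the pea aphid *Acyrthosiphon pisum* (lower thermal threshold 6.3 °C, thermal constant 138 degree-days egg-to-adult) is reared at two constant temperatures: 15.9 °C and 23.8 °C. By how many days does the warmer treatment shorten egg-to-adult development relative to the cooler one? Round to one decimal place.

At 15.9 °C: 138 / (15.9 − 6.3) = 138 / 9.6 = 14.375 d.
At 23.8 °C: 138 / (23.8 − 6.3) = 138 / 17.5 = 7.886 d.
Difference = |14.375 − 7.886| = 6.489 ≈ 6.5 days.

6.5 days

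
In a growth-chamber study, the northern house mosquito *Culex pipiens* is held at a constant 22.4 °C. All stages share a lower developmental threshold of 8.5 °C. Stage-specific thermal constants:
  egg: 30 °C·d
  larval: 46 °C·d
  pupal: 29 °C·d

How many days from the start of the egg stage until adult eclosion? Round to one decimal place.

Daily accumulation at 22.4 °C = 22.4 − 8.5 = 13.9 DD/day.
Total K = 30 + 46 + 29 = 105 DD.
Total duration = 105 / 13.9 = 7.554 ≈ 7.6 days.

7.6 days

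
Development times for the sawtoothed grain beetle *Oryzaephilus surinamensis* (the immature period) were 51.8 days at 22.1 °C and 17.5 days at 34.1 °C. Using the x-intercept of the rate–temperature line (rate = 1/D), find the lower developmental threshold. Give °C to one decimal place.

Equal thermal constants: D₁(T₁ − T_b) = D₂(T₂ − T_b).
51.8·(22.1 − T_b) = 17.5·(34.1 − T_b)
T_b = (51.8·22.1 − 17.5·34.1) / (51.8 − 17.5) = 548.03 / 34.3 = 15.978 °C ≈ 16.0 °C.

16.0 °C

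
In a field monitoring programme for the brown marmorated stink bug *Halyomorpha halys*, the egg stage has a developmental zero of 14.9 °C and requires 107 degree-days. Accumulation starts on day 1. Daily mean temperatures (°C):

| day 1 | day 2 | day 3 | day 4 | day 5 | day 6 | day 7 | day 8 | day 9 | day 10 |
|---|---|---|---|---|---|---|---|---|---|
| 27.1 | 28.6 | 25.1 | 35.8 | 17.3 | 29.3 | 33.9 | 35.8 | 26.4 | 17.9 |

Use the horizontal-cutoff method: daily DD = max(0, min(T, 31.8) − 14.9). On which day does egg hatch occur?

Daily DD above 14.9 °C (capped at 16.9): 12.2, 13.7, 10.2, 16.9, 2.4, 14.4, 16.9, 16.9, 11.5, 3.0.
Cumulative: 12.2, 25.9, 36.1, 53.0, 55.4, 69.8, 86.7, 103.6, 115.1, 118.1.
The total first reaches 107 DD on day 9.

day 9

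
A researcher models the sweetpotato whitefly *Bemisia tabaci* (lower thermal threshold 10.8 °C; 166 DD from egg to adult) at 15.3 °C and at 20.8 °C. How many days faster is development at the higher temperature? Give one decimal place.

20.3 days

At 15.3 °C: 166 / (15.3 − 10.8) = 166 / 4.5 = 36.889 d.
At 20.8 °C: 166 / (20.8 − 10.8) = 166 / 10.0 = 16.600 d.
Difference = |36.889 − 16.600| = 20.289 ≈ 20.3 days.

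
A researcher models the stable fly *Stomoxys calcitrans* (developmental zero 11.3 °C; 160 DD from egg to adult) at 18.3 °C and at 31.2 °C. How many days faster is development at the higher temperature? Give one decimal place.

14.8 days

At 18.3 °C: 160 / (18.3 − 11.3) = 160 / 7.0 = 22.857 d.
At 31.2 °C: 160 / (31.2 − 11.3) = 160 / 19.9 = 8.040 d.
Difference = |22.857 − 8.040| = 14.817 ≈ 14.8 days.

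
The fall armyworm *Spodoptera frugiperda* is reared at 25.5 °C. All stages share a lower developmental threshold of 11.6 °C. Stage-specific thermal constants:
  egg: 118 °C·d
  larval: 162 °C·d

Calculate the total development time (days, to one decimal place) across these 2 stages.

Daily accumulation at 25.5 °C = 25.5 − 11.6 = 13.9 DD/day.
Total K = 118 + 162 = 280 DD.
Total duration = 280 / 13.9 = 20.144 ≈ 20.1 days.

20.1 days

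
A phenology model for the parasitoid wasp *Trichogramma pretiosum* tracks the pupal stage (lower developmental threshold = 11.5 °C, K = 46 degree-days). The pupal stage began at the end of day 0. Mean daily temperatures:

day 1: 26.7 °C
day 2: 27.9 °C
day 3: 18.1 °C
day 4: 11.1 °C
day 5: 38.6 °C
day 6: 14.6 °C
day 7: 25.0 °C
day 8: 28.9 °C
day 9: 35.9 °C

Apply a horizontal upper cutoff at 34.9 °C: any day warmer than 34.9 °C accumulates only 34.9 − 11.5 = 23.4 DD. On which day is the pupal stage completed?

Daily DD above 11.5 °C (capped at 23.4): 15.2, 16.4, 6.6, 0.0, 23.4, 3.1, 13.5, 17.4, 23.4.
Cumulative: 15.2, 31.6, 38.2, 38.2, 61.6, 64.7, 78.2, 95.6, 119.0.
The total first reaches 46 DD on day 5.

day 5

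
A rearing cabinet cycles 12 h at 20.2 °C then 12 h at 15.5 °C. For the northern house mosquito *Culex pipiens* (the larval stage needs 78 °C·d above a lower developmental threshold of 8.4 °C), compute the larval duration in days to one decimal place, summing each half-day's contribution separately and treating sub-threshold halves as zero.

8.3 days

Day half: max(0, 20.2 − 8.4) × 0.5 = 11.8 × 0.5 = 5.90 DD.
Night half: max(0, 15.5 − 8.4) × 0.5 = 7.1 × 0.5 = 3.55 DD.
Per 24 h: 9.45 DD/day.
Duration = 78 / 9.45 = 8.254 ≈ 8.3 days.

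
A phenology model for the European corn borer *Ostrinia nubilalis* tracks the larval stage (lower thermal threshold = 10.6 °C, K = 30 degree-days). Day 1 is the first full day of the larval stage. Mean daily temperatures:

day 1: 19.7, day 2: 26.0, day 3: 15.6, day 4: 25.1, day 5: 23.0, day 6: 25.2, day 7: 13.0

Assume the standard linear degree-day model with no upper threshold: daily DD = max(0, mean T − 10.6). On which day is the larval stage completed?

Daily DD above 10.6 °C: 9.1, 15.4, 5.0, 14.5, 12.4, 14.6, 2.4.
Cumulative: 9.1, 24.5, 29.5, 44.0, 56.4, 71.0, 73.4.
The total first reaches 30 DD on day 4.

day 4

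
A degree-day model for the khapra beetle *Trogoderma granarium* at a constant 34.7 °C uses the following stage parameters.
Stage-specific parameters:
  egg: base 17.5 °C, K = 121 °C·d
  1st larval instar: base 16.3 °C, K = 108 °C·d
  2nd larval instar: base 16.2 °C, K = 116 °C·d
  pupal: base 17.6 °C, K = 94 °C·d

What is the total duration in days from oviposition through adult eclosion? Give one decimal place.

egg: 121 / (34.7 − 17.5) = 121 / 17.2 = 7.035 d.
1st larval instar: 108 / (34.7 − 16.3) = 108 / 18.4 = 5.870 d.
2nd larval instar: 116 / (34.7 − 16.2) = 116 / 18.5 = 6.270 d.
pupal: 94 / (34.7 − 17.6) = 94 / 17.1 = 5.497 d.
Sum = 24.672 ≈ 24.7 days.

24.7 days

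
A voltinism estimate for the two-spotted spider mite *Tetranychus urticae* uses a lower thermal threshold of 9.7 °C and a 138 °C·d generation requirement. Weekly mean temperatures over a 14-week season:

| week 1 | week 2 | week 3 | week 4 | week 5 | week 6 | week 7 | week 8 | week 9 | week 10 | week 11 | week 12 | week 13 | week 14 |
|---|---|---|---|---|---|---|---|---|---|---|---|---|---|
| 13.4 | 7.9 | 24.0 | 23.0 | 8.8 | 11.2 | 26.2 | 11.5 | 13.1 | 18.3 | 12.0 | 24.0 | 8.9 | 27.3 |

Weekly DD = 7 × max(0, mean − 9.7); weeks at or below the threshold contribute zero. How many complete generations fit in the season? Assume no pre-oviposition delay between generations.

4 generations

Weekly DD (7 × max(0, T̄ − 9.7)): 25.9, 0.0, 100.1, 93.1, 0.0, 10.5, 115.5, 12.6, 23.8, 60.2, 16.1, 100.1, 0.0, 123.2.
Season total = 681.1 DD.
Complete generations = ⌊681.1 / 138⌋ = 4.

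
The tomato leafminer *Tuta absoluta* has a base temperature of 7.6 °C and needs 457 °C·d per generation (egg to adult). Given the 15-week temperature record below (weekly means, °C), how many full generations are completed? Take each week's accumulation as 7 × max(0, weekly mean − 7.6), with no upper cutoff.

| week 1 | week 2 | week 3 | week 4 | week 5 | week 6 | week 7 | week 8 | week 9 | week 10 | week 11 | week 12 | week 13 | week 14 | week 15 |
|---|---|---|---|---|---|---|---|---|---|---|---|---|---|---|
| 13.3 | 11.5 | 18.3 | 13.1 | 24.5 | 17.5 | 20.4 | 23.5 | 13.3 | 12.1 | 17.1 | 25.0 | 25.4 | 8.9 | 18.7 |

2 generations

Weekly DD (7 × max(0, T̄ − 7.6)): 39.9, 27.3, 74.9, 38.5, 118.3, 69.3, 89.6, 111.3, 39.9, 31.5, 66.5, 121.8, 124.6, 9.1, 77.7.
Season total = 1040.2 DD.
Complete generations = ⌊1040.2 / 457⌋ = 2.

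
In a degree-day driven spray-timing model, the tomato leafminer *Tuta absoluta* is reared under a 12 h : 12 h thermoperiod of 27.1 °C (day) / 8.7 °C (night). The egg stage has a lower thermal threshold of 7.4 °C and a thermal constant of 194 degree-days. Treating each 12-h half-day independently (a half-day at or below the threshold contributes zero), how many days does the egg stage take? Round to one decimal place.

18.5 days

Day half: max(0, 27.1 − 7.4) × 0.5 = 19.7 × 0.5 = 9.85 DD.
Night half: max(0, 8.7 − 7.4) × 0.5 = 1.3 × 0.5 = 0.65 DD.
Per 24 h: 10.50 DD/day.
Duration = 194 / 10.50 = 18.476 ≈ 18.5 days.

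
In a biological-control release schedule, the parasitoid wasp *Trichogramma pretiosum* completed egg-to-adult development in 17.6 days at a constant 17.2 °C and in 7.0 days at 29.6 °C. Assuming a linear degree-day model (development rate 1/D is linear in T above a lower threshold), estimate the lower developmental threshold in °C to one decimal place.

9.0 °C

Under the model K = D·(T − T_b), so D₁·(T₁ − T_b) = D₂·(T₂ − T_b).
17.6·(17.2 − T_b) = 7.0·(29.6 − T_b)
T_b = (17.6·17.2 − 7.0·29.6) / (17.6 − 7.0) = 95.52 / 10.6 = 9.011 °C ≈ 9.0 °C.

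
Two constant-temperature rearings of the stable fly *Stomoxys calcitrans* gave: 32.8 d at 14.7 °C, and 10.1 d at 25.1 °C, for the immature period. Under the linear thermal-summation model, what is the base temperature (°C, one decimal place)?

10.1 °C

Under the model K = D·(T − T_b), so D₁·(T₁ − T_b) = D₂·(T₂ − T_b).
32.8·(14.7 − T_b) = 10.1·(25.1 − T_b)
T_b = (32.8·14.7 − 10.1·25.1) / (32.8 − 10.1) = 228.65 / 22.7 = 10.073 °C ≈ 10.1 °C.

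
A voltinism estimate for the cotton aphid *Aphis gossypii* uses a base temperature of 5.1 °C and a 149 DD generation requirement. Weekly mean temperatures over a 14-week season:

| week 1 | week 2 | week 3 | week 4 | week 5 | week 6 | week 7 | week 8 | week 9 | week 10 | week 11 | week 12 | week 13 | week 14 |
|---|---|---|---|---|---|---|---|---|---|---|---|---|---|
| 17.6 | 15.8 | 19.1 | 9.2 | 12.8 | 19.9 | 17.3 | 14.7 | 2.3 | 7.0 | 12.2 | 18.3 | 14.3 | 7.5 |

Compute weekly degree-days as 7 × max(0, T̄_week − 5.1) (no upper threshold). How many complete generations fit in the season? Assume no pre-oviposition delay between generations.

Weekly DD (7 × max(0, T̄ − 5.1)): 87.5, 74.9, 98.0, 28.7, 53.9, 103.6, 85.4, 67.2, 0.0, 13.3, 49.7, 92.4, 64.4, 16.8.
Season total = 835.8 DD.
Complete generations = ⌊835.8 / 149⌋ = 5.

5 generations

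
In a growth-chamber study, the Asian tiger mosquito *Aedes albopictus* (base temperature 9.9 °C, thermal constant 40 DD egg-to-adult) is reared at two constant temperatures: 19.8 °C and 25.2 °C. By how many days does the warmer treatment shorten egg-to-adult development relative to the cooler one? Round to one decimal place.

At 19.8 °C: 40 / (19.8 − 9.9) = 40 / 9.9 = 4.040 d.
At 25.2 °C: 40 / (25.2 − 9.9) = 40 / 15.3 = 2.614 d.
Difference = |4.040 − 2.614| = 1.426 ≈ 1.4 days.

1.4 days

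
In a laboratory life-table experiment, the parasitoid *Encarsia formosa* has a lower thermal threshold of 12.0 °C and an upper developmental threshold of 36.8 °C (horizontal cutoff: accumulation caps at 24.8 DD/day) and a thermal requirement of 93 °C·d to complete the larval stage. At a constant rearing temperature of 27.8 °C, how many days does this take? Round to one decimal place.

Daily accumulation = 27.8 − 12.0 = 15.8 DD/day.
Duration = 93 / 15.8 = 5.886 ≈ 5.9 days.

5.9 days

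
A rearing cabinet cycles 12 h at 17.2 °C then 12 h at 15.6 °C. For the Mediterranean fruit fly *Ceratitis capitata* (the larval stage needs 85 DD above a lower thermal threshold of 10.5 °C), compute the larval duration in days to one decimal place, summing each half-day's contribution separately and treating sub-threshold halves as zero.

Day half: max(0, 17.2 − 10.5) × 0.5 = 6.7 × 0.5 = 3.35 DD.
Night half: max(0, 15.6 − 10.5) × 0.5 = 5.1 × 0.5 = 2.55 DD.
Per 24 h: 5.90 DD/day.
Duration = 85 / 5.90 = 14.407 ≈ 14.4 days.

14.4 days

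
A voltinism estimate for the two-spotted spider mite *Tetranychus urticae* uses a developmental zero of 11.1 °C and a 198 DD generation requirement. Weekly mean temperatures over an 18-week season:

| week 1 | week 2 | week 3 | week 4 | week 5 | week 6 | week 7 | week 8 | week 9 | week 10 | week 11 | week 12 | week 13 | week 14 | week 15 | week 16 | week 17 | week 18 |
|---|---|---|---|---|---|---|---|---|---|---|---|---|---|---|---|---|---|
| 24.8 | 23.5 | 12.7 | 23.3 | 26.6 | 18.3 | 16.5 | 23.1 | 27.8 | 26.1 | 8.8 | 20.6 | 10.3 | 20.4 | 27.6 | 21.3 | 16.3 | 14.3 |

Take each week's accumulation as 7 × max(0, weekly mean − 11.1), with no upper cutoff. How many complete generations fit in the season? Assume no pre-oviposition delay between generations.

5 generations

Weekly DD (7 × max(0, T̄ − 11.1)): 95.9, 86.8, 11.2, 85.4, 108.5, 50.4, 37.8, 84.0, 116.9, 105.0, 0.0, 66.5, 0.0, 65.1, 115.5, 71.4, 36.4, 22.4.
Season total = 1159.2 DD.
Complete generations = ⌊1159.2 / 198⌋ = 5.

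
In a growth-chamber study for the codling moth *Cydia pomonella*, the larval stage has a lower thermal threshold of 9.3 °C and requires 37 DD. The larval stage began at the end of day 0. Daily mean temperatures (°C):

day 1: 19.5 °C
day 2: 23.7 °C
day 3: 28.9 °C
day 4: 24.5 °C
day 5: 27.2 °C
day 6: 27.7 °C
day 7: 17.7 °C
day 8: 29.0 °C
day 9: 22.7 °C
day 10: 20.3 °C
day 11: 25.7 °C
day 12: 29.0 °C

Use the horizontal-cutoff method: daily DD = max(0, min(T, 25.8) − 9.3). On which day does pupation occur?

Daily DD above 9.3 °C (capped at 16.5): 10.2, 14.4, 16.5, 15.2, 16.5, 16.5, 8.4, 16.5, 13.4, 11.0, 16.4, 16.5.
Cumulative: 10.2, 24.6, 41.1, 56.3, 72.8, 89.3, 97.7, 114.2, 127.6, 138.6, 155.0, 171.5.
The total first reaches 37 DD on day 3.

day 3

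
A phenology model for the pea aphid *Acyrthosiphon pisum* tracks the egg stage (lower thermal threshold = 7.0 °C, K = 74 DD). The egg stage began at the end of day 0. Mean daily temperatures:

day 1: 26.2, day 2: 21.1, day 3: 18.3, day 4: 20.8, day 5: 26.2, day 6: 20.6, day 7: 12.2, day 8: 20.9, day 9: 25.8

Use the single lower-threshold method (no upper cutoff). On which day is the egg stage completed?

day 5

Daily DD above 7.0 °C: 19.2, 14.1, 11.3, 13.8, 19.2, 13.6, 5.2, 13.9, 18.8.
Cumulative: 19.2, 33.3, 44.6, 58.4, 77.6, 91.2, 96.4, 110.3, 129.1.
The total first reaches 74 DD on day 5.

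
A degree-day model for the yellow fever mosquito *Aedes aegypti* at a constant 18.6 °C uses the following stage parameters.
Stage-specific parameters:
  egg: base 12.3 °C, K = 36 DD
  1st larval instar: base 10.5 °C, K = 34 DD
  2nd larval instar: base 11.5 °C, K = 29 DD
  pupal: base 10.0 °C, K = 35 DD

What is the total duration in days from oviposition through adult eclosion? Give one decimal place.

18.1 days

egg: 36 / (18.6 − 12.3) = 36 / 6.3 = 5.714 d.
1st larval instar: 34 / (18.6 − 10.5) = 34 / 8.1 = 4.198 d.
2nd larval instar: 29 / (18.6 − 11.5) = 29 / 7.1 = 4.085 d.
pupal: 35 / (18.6 − 10.0) = 35 / 8.6 = 4.070 d.
Sum = 18.066 ≈ 18.1 days.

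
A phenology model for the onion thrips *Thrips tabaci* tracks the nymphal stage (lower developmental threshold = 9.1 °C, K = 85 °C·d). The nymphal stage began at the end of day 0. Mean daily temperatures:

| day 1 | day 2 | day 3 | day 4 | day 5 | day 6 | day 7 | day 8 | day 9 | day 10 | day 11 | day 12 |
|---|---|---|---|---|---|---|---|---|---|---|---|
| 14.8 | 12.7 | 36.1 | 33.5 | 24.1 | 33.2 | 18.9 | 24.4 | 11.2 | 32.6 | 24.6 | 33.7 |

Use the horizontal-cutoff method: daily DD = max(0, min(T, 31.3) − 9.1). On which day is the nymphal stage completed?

Daily DD above 9.1 °C (capped at 22.2): 5.7, 3.6, 22.2, 22.2, 15.0, 22.2, 9.8, 15.3, 2.1, 22.2, 15.5, 22.2.
Cumulative: 5.7, 9.3, 31.5, 53.7, 68.7, 90.9, 100.7, 116.0, 118.1, 140.3, 155.8, 178.0.
The total first reaches 85 DD on day 6.

day 6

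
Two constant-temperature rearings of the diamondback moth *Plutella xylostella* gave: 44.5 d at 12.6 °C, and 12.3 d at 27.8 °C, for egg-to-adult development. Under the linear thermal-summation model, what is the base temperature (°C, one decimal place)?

Equal thermal constants: D₁(T₁ − T_b) = D₂(T₂ − T_b).
44.5·(12.6 − T_b) = 12.3·(27.8 − T_b)
T_b = (44.5·12.6 − 12.3·27.8) / (44.5 − 12.3) = 218.76 / 32.2 = 6.794 °C ≈ 6.8 °C.

6.8 °C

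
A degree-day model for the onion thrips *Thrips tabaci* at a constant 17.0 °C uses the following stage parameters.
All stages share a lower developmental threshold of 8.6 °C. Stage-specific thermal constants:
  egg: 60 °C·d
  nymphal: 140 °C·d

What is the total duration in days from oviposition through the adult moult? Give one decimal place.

Daily accumulation at 17.0 °C = 17.0 − 8.6 = 8.4 DD/day.
Total K = 60 + 140 = 200 DD.
Total duration = 200 / 8.4 = 23.810 ≈ 23.8 days.

23.8 days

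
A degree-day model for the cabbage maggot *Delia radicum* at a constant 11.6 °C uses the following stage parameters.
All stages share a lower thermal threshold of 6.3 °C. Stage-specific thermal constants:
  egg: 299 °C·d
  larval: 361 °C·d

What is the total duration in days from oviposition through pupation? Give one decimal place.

Daily accumulation at 11.6 °C = 11.6 − 6.3 = 5.3 DD/day.
Total K = 299 + 361 = 660 DD.
Total duration = 660 / 5.3 = 124.528 ≈ 124.5 days.

124.5 days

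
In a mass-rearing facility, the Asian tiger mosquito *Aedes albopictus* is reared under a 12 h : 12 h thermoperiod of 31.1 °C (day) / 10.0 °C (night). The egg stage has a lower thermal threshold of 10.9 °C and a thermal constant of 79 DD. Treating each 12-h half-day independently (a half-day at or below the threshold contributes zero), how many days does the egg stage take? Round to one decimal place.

Day half: max(0, 31.1 − 10.9) × 0.5 = 20.2 × 0.5 = 10.10 DD.
Night half: max(0, 10.0 − 10.9) × 0.5 = 0.0 × 0.5 = 0.00 DD.
Per 24 h: 10.10 DD/day.
Duration = 79 / 10.10 = 7.822 ≈ 7.8 days.

7.8 days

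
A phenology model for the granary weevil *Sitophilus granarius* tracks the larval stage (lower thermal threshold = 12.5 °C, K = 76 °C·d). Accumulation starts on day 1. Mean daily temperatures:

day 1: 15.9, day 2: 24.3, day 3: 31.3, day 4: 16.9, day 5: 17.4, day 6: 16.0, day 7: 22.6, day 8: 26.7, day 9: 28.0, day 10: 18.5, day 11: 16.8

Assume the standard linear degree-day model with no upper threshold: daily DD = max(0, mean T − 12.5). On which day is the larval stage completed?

day 9

Daily DD above 12.5 °C: 3.4, 11.8, 18.8, 4.4, 4.9, 3.5, 10.1, 14.2, 15.5, 6.0, 4.3.
Cumulative: 3.4, 15.2, 34.0, 38.4, 43.3, 46.8, 56.9, 71.1, 86.6, 92.6, 96.9.
The total first reaches 76 DD on day 9.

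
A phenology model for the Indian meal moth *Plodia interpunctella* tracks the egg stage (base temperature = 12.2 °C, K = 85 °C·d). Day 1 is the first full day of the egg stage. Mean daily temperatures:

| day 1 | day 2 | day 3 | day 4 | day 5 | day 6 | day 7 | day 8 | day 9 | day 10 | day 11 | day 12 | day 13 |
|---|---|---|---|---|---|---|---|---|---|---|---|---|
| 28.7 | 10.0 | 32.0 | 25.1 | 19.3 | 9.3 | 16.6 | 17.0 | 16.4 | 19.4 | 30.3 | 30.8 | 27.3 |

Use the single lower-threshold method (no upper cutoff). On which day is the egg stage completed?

day 11

Daily DD above 12.2 °C: 16.5, 0.0, 19.8, 12.9, 7.1, 0.0, 4.4, 4.8, 4.2, 7.2, 18.1, 18.6, 15.1.
Cumulative: 16.5, 16.5, 36.3, 49.2, 56.3, 56.3, 60.7, 65.5, 69.7, 76.9, 95.0, 113.6, 128.7.
The total first reaches 85 DD on day 11.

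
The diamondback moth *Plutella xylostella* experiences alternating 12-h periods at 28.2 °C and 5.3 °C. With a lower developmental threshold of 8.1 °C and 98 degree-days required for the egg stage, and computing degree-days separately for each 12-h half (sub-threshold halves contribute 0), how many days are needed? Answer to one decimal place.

Day half: max(0, 28.2 − 8.1) × 0.5 = 20.1 × 0.5 = 10.05 DD.
Night half: max(0, 5.3 − 8.1) × 0.5 = 0.0 × 0.5 = 0.00 DD.
Per 24 h: 10.05 DD/day.
Duration = 98 / 10.05 = 9.751 ≈ 9.8 days.

9.8 days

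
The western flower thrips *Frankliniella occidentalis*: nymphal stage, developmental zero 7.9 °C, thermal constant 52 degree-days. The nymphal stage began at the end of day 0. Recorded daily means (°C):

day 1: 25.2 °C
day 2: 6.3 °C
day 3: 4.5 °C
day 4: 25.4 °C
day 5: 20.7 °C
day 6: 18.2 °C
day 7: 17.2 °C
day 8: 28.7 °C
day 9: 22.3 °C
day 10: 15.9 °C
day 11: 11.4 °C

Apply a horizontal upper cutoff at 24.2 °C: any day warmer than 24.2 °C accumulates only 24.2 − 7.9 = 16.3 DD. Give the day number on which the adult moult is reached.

day 6

Daily DD above 7.9 °C (capped at 16.3): 16.3, 0.0, 0.0, 16.3, 12.8, 10.3, 9.3, 16.3, 14.4, 8.0, 3.5.
Cumulative: 16.3, 16.3, 16.3, 32.6, 45.4, 55.7, 65.0, 81.3, 95.7, 103.7, 107.2.
The total first reaches 52 DD on day 6.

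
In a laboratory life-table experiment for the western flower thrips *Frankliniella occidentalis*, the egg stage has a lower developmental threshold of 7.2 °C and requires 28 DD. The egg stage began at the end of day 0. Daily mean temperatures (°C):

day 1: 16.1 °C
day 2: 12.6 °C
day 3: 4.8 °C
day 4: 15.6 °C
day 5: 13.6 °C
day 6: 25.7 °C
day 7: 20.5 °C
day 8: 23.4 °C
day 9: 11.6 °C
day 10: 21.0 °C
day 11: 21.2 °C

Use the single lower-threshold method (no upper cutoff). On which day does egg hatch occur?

Daily DD above 7.2 °C: 8.9, 5.4, 0.0, 8.4, 6.4, 18.5, 13.3, 16.2, 4.4, 13.8, 14.0.
Cumulative: 8.9, 14.3, 14.3, 22.7, 29.1, 47.6, 60.9, 77.1, 81.5, 95.3, 109.3.
The total first reaches 28 DD on day 5.

day 5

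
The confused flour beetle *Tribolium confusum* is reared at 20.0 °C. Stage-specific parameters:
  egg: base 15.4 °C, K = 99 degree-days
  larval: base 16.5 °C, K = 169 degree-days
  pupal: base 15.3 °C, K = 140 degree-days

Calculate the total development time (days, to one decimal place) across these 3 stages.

egg: 99 / (20.0 − 15.4) = 99 / 4.6 = 21.522 d.
larval: 169 / (20.0 − 16.5) = 169 / 3.5 = 48.286 d.
pupal: 140 / (20.0 − 15.3) = 140 / 4.7 = 29.787 d.
Sum = 99.595 ≈ 99.6 days.

99.6 days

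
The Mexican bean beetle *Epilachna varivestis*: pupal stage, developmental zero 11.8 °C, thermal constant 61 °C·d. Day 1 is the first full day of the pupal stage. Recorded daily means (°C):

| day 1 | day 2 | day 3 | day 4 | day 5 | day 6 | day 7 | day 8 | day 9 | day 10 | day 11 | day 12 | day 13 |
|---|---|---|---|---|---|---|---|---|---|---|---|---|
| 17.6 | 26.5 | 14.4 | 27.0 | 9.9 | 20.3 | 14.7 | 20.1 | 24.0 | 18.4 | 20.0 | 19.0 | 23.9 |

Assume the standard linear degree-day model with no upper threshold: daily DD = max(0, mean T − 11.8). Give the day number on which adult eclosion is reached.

Daily DD above 11.8 °C: 5.8, 14.7, 2.6, 15.2, 0.0, 8.5, 2.9, 8.3, 12.2, 6.6, 8.2, 7.2, 12.1.
Cumulative: 5.8, 20.5, 23.1, 38.3, 38.3, 46.8, 49.7, 58.0, 70.2, 76.8, 85.0, 92.2, 104.3.
The total first reaches 61 DD on day 9.

day 9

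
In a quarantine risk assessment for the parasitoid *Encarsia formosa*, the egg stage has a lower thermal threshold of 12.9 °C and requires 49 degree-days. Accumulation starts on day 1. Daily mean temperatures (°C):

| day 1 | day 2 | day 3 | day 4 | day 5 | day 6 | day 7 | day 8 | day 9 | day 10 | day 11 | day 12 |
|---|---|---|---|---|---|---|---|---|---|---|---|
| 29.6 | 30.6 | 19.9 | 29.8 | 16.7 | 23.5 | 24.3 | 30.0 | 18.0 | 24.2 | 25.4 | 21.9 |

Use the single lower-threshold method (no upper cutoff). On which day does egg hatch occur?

day 4

Daily DD above 12.9 °C: 16.7, 17.7, 7.0, 16.9, 3.8, 10.6, 11.4, 17.1, 5.1, 11.3, 12.5, 9.0.
Cumulative: 16.7, 34.4, 41.4, 58.3, 62.1, 72.7, 84.1, 101.2, 106.3, 117.6, 130.1, 139.1.
The total first reaches 49 DD on day 4.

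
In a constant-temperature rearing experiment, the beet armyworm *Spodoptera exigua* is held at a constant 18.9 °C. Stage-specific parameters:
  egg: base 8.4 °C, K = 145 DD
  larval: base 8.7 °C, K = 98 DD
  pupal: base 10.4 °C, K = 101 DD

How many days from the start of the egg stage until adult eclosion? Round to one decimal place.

35.3 days

egg: 145 / (18.9 − 8.4) = 145 / 10.5 = 13.810 d.
larval: 98 / (18.9 − 8.7) = 98 / 10.2 = 9.608 d.
pupal: 101 / (18.9 − 10.4) = 101 / 8.5 = 11.882 d.
Sum = 35.300 ≈ 35.3 days.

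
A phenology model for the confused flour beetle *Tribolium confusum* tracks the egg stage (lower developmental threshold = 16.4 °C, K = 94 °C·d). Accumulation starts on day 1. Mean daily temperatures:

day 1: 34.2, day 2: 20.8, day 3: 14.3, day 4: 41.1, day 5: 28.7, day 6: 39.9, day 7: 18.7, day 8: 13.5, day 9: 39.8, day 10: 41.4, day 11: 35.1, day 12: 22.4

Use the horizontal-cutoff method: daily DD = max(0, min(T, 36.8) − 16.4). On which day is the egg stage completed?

Daily DD above 16.4 °C (capped at 20.4): 17.8, 4.4, 0.0, 20.4, 12.3, 20.4, 2.3, 0.0, 20.4, 20.4, 18.7, 6.0.
Cumulative: 17.8, 22.2, 22.2, 42.6, 54.9, 75.3, 77.6, 77.6, 98.0, 118.4, 137.1, 143.1.
The total first reaches 94 DD on day 9.

day 9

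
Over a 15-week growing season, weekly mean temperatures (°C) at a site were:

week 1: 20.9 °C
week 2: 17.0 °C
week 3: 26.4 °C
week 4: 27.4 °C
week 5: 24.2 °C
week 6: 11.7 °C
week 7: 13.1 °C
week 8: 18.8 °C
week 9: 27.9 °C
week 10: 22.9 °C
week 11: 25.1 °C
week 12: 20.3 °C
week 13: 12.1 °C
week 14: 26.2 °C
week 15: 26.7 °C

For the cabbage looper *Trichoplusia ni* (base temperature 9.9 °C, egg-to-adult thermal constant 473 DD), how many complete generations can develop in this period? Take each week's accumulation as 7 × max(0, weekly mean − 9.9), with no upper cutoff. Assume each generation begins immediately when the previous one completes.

Weekly DD (7 × max(0, T̄ − 9.9)): 77.0, 49.7, 115.5, 122.5, 100.1, 12.6, 22.4, 62.3, 126.0, 91.0, 106.4, 72.8, 15.4, 114.1, 117.6.
Season total = 1205.4 DD.
Complete generations = ⌊1205.4 / 473⌋ = 2.

2 generations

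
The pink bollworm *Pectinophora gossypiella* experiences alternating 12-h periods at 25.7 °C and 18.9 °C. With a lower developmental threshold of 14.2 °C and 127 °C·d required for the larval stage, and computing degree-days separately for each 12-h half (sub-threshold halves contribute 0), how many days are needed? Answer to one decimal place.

Day half: max(0, 25.7 − 14.2) × 0.5 = 11.5 × 0.5 = 5.75 DD.
Night half: max(0, 18.9 − 14.2) × 0.5 = 4.7 × 0.5 = 2.35 DD.
Per 24 h: 8.10 DD/day.
Duration = 127 / 8.10 = 15.679 ≈ 15.7 days.

15.7 days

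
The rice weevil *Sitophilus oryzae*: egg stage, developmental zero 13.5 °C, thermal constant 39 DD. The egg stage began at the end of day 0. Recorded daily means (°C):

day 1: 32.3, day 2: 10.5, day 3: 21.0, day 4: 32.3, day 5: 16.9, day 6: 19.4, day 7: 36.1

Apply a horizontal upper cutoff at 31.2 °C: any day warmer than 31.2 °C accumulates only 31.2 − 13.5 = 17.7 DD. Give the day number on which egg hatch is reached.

Daily DD above 13.5 °C (capped at 17.7): 17.7, 0.0, 7.5, 17.7, 3.4, 5.9, 17.7.
Cumulative: 17.7, 17.7, 25.2, 42.9, 46.3, 52.2, 69.9.
The total first reaches 39 DD on day 4.

day 4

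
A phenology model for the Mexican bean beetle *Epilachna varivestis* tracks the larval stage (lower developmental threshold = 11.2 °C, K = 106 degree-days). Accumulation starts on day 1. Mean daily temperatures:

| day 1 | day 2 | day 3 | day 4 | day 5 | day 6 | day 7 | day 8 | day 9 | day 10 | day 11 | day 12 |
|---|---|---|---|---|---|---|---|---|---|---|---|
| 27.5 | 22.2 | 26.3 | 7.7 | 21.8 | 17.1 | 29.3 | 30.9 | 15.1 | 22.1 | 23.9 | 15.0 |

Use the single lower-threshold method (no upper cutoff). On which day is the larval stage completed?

Daily DD above 11.2 °C: 16.3, 11.0, 15.1, 0.0, 10.6, 5.9, 18.1, 19.7, 3.9, 10.9, 12.7, 3.8.
Cumulative: 16.3, 27.3, 42.4, 42.4, 53.0, 58.9, 77.0, 96.7, 100.6, 111.5, 124.2, 128.0.
The total first reaches 106 DD on day 10.

day 10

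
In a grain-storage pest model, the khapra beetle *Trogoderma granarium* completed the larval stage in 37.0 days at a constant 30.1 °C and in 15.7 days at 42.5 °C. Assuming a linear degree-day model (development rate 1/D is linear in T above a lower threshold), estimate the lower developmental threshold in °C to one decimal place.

Linear rate model ⇒ the product D·(T − T_b) is constant across temperatures.
37.0·(30.1 − T_b) = 15.7·(42.5 − T_b)
T_b = (37.0·30.1 − 15.7·42.5) / (37.0 − 15.7) = 446.45 / 21.3 = 20.960 °C ≈ 21.0 °C.

21.0 °C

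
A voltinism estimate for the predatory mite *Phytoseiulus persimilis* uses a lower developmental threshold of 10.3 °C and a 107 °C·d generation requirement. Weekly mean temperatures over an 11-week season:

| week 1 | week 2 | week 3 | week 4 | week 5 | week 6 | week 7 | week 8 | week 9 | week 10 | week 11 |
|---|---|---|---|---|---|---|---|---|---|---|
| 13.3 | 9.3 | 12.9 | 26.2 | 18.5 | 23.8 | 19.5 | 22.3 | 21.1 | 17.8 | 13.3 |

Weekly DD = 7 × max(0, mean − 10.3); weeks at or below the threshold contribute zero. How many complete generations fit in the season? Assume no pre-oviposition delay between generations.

Weekly DD (7 × max(0, T̄ − 10.3)): 21.0, 0.0, 18.2, 111.3, 57.4, 94.5, 64.4, 84.0, 75.6, 52.5, 21.0.
Season total = 599.9 DD.
Complete generations = ⌊599.9 / 107⌋ = 5.

5 generations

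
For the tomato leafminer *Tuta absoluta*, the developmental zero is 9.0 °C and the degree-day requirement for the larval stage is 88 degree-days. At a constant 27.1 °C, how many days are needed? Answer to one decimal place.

4.9 days

Daily accumulation = 27.1 − 9.0 = 18.1 DD/day.
Duration = 88 / 18.1 = 4.862 ≈ 4.9 days.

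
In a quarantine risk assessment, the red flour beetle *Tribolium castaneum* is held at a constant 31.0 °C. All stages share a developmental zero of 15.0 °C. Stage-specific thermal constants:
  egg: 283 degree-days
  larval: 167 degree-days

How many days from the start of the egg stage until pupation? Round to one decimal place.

28.1 days

Daily accumulation at 31.0 °C = 31.0 − 15.0 = 16.0 DD/day.
Total K = 283 + 167 = 450 DD.
Total duration = 450 / 16.0 = 28.125 ≈ 28.1 days.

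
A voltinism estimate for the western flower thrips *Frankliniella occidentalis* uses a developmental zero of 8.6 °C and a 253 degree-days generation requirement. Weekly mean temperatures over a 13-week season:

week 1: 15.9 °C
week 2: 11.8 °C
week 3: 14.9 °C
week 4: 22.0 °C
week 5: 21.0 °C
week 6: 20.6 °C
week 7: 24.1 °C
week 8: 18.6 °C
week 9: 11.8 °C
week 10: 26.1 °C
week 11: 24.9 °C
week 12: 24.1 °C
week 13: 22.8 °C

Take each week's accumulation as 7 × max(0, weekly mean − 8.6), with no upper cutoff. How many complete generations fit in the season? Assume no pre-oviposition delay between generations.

Weekly DD (7 × max(0, T̄ − 8.6)): 51.1, 22.4, 44.1, 93.8, 86.8, 84.0, 108.5, 70.0, 22.4, 122.5, 114.1, 108.5, 99.4.
Season total = 1027.6 DD.
Complete generations = ⌊1027.6 / 253⌋ = 4.

4 generations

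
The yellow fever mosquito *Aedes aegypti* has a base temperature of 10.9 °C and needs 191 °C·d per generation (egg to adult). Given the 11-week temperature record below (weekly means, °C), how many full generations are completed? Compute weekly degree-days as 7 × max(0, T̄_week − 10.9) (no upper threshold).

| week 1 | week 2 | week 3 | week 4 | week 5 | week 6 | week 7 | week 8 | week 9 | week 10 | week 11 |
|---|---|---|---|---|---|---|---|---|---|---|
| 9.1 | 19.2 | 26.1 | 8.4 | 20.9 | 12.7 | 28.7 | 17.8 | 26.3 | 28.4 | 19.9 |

Weekly DD (7 × max(0, T̄ − 10.9)): 0.0, 58.1, 106.4, 0.0, 70.0, 12.6, 124.6, 48.3, 107.8, 122.5, 63.0.
Season total = 713.3 DD.
Complete generations = ⌊713.3 / 191⌋ = 3.

3 generations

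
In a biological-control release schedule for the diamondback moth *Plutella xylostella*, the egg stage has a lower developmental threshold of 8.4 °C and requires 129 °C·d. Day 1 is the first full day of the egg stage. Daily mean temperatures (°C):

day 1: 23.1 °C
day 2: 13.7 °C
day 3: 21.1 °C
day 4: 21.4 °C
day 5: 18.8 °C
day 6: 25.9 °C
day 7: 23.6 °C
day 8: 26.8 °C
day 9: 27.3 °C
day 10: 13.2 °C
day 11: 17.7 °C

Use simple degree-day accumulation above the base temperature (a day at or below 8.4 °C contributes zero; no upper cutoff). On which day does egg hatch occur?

day 10

Daily DD above 8.4 °C: 14.7, 5.3, 12.7, 13.0, 10.4, 17.5, 15.2, 18.4, 18.9, 4.8, 9.3.
Cumulative: 14.7, 20.0, 32.7, 45.7, 56.1, 73.6, 88.8, 107.2, 126.1, 130.9, 140.2.
The total first reaches 129 DD on day 10.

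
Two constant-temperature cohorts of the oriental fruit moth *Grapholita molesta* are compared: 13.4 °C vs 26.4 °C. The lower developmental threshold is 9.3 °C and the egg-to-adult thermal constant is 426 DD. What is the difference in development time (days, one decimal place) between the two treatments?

At 13.4 °C: 426 / (13.4 − 9.3) = 426 / 4.1 = 103.902 d.
At 26.4 °C: 426 / (26.4 − 9.3) = 426 / 17.1 = 24.912 d.
Difference = |103.902 − 24.912| = 78.990 ≈ 79.0 days.

79.0 days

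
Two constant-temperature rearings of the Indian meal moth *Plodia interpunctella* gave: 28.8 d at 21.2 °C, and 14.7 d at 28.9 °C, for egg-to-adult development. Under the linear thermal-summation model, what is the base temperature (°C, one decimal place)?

13.2 °C

Under the model K = D·(T − T_b), so D₁·(T₁ − T_b) = D₂·(T₂ − T_b).
28.8·(21.2 − T_b) = 14.7·(28.9 − T_b)
T_b = (28.8·21.2 − 14.7·28.9) / (28.8 − 14.7) = 185.73 / 14.1 = 13.172 °C ≈ 13.2 °C.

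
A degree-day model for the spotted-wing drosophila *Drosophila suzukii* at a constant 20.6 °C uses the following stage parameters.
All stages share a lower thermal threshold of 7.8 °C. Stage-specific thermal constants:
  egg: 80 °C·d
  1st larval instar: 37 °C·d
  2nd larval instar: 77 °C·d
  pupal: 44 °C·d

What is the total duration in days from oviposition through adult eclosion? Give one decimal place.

18.6 days

Daily accumulation at 20.6 °C = 20.6 − 7.8 = 12.8 DD/day.
Total K = 80 + 37 + 77 + 44 = 238 DD.
Total duration = 238 / 12.8 = 18.594 ≈ 18.6 days.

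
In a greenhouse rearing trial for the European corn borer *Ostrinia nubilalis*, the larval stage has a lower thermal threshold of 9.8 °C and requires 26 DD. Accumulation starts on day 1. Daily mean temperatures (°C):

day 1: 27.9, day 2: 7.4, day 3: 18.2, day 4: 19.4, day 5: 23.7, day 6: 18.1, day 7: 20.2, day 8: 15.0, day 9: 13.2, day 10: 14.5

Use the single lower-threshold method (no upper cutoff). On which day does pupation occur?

Daily DD above 9.8 °C: 18.1, 0.0, 8.4, 9.6, 13.9, 8.3, 10.4, 5.2, 3.4, 4.7.
Cumulative: 18.1, 18.1, 26.5, 36.1, 50.0, 58.3, 68.7, 73.9, 77.3, 82.0.
The total first reaches 26 DD on day 3.

day 3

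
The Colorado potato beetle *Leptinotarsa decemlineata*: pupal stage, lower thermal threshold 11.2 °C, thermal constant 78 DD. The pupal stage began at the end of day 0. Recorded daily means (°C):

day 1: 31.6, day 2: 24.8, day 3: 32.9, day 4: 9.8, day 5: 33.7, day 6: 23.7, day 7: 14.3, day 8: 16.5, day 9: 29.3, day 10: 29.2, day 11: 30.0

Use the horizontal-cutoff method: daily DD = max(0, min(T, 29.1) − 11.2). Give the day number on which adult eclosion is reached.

Daily DD above 11.2 °C (capped at 17.9): 17.9, 13.6, 17.9, 0.0, 17.9, 12.5, 3.1, 5.3, 17.9, 17.9, 17.9.
Cumulative: 17.9, 31.5, 49.4, 49.4, 67.3, 79.8, 82.9, 88.2, 106.1, 124.0, 141.9.
The total first reaches 78 DD on day 6.

day 6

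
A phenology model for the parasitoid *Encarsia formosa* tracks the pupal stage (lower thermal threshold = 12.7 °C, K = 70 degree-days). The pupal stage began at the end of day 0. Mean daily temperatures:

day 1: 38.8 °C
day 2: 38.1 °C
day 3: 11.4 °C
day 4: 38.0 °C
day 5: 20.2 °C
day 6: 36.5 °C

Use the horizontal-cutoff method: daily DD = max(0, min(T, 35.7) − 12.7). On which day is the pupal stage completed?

day 5

Daily DD above 12.7 °C (capped at 23.0): 23.0, 23.0, 0.0, 23.0, 7.5, 23.0.
Cumulative: 23.0, 46.0, 46.0, 69.0, 76.5, 99.5.
The total first reaches 70 DD on day 5.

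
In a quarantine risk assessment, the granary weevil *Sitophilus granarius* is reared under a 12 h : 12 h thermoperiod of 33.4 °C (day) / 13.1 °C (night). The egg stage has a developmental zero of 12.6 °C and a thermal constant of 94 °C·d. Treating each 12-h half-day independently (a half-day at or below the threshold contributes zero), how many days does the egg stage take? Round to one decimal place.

8.8 days

Day half: max(0, 33.4 − 12.6) × 0.5 = 20.8 × 0.5 = 10.40 DD.
Night half: max(0, 13.1 − 12.6) × 0.5 = 0.5 × 0.5 = 0.25 DD.
Per 24 h: 10.65 DD/day.
Duration = 94 / 10.65 = 8.826 ≈ 8.8 days.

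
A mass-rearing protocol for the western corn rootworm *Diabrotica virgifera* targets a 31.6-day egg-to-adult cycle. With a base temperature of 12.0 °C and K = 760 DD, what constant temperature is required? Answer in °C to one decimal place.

36.1 °C

Required daily accumulation = 760 / 31.6 = 24.051 DD/day.
T = T_base + 24.051 = 12.0 + 24.051 = 36.051 ≈ 36.1 °C.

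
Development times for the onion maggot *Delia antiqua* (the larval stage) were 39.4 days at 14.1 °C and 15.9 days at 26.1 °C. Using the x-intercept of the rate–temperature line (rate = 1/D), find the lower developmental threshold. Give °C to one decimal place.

6.0 °C

Under the model K = D·(T − T_b), so D₁·(T₁ − T_b) = D₂·(T₂ − T_b).
39.4·(14.1 − T_b) = 15.9·(26.1 − T_b)
T_b = (39.4·14.1 − 15.9·26.1) / (39.4 − 15.9) = 140.55 / 23.5 = 5.981 °C ≈ 6.0 °C.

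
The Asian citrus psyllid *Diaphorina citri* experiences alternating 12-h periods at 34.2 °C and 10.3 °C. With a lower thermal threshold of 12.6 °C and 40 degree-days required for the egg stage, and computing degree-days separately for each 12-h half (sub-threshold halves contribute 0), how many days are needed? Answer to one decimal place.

Day half: max(0, 34.2 − 12.6) × 0.5 = 21.6 × 0.5 = 10.80 DD.
Night half: max(0, 10.3 − 12.6) × 0.5 = 0.0 × 0.5 = 0.00 DD.
Per 24 h: 10.80 DD/day.
Duration = 40 / 10.80 = 3.704 ≈ 3.7 days.

3.7 days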